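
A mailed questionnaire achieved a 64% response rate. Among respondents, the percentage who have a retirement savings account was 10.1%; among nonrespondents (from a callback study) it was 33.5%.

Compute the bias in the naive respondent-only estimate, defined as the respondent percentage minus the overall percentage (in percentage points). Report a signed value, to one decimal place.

-8.4 percentage points

Nonresponse fraction = 1 − 0.64 = 0.36.
Bias = (nonresponse fraction) × (respondent percentage − nonrespondent percentage)
     = 0.36 × (10.1 − 33.5) = 0.36 × -23.4 = -8.424.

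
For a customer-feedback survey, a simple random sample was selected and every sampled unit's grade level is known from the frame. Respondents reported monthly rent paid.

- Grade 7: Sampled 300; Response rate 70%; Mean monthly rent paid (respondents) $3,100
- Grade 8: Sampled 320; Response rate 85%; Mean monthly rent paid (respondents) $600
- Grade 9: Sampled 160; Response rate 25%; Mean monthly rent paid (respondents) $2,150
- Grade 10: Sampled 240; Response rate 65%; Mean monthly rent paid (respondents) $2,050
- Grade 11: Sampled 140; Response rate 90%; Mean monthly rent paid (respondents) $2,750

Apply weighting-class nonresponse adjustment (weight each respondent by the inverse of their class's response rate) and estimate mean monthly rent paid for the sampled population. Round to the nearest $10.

With weight = n_sampled/n_responded per class, the weighted class total is n_sampled:
  Grade 7: 300 × 3100 = 930,000
  Grade 8: 320 × 600 = 192,000
  Grade 9: 160 × 2150 = 344,000
  Grade 10: 240 × 2050 = 492,000
  Grade 11: 140 × 2750 = 385,000
Adjusted estimate = 2,343,000 / 1,160 = 2019.83 → $2,020.

$2,020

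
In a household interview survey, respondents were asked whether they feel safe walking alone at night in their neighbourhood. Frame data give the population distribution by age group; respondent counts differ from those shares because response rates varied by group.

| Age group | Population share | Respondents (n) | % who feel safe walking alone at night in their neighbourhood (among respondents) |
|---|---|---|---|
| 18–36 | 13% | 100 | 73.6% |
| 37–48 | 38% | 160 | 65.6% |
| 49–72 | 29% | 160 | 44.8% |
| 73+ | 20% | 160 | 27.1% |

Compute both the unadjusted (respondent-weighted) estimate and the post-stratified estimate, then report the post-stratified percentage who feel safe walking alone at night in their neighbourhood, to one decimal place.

52.9%

Unadjusted (pooled respondent) estimate weights by respondent counts:
  (100/580)×73.6 + (160/580)×65.6 + (160/580)×44.8 + (160/580)×27.1 = 50.6207%
Reweighting by population age group shares:
  0.13×73.6 + 0.38×65.6 + 0.29×44.8 + 0.2×27.1 = 52.908%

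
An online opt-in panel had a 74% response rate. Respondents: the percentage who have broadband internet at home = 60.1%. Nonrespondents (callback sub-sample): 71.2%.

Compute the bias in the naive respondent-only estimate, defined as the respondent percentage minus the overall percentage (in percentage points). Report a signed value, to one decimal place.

-2.9 percentage points

Nonresponse fraction = 1 − 0.74 = 0.26.
Bias = (nonresponse fraction) × (respondent percentage − nonrespondent percentage)
     = 0.26 × (60.1 − 71.2) = 0.26 × -11.1 = -2.886.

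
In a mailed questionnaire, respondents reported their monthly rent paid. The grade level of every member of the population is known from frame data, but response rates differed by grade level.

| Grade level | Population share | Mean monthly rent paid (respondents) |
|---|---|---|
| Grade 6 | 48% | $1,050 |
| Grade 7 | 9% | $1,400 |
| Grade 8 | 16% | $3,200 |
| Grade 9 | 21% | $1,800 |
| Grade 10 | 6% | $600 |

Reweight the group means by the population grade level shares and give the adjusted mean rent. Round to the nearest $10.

$1,560

Weight each group's respondent value by its population share:
  Grade 6: 0.48 × 1050 = 504
  Grade 7: 0.09 × 1400 = 126
  Grade 8: 0.16 × 3200 = 512
  Grade 9: 0.21 × 1800 = 378
  Grade 10: 0.06 × 600 = 36
Post-stratified estimate = 1556 → $1,560.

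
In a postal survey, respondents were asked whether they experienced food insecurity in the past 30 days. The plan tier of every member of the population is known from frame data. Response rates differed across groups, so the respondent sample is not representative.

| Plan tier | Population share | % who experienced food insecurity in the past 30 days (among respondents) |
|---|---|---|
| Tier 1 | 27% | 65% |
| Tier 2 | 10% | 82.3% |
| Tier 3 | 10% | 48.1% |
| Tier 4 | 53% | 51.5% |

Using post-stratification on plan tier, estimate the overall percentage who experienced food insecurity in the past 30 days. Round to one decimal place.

Each cell contributes population-share × respondent value:
  Tier 1: 0.27 × 65 = 17.55
  Tier 2: 0.1 × 82.3 = 8.23
  Tier 3: 0.1 × 48.1 = 4.81
  Tier 4: 0.53 × 51.5 = 27.295
Post-stratified estimate = 57.885 → 57.9%.

57.9%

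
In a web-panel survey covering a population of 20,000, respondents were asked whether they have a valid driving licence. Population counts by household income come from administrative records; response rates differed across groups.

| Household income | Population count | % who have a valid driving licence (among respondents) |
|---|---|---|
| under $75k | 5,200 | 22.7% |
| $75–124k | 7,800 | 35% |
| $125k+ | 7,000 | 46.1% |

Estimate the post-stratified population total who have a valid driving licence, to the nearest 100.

7,100

Estimated count per cell = population count × respondent percentage:
  under $75k: 5,200 × 22.7% = 1180.4
  $75–124k: 7,800 × 35% = 2730
  $125k+: 7,000 × 46.1% = 3227
Estimated total = 7137.4 → 7,100.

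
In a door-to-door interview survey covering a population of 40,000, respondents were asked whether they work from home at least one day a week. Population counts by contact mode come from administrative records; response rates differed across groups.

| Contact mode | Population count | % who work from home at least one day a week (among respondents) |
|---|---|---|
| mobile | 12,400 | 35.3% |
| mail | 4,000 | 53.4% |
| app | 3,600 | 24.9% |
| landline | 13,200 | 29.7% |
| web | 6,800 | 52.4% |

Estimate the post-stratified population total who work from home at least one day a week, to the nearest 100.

Estimated count per cell = population count × respondent percentage:
  mobile: 12,400 × 35.3% = 4377.2
  mail: 4,000 × 53.4% = 2136
  app: 3,600 × 24.9% = 896.4
  landline: 13,200 × 29.7% = 3920.4
  web: 6,800 × 52.4% = 3563.2
Estimated total = 14893.2 → 14,900.

14,900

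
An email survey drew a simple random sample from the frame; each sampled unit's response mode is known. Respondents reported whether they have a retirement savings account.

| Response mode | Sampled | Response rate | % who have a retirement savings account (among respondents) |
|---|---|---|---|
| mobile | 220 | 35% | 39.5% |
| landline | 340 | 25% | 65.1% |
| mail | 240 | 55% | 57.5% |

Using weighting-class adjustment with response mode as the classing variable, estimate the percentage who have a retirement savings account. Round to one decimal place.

Weighting each respondent by the inverse class response rate inflates each class back to its sampled size, so the class weight is n_sampled:
  mobile: 220 × 39.5 = 8690
  landline: 340 × 65.1 = 22134
  mail: 240 × 57.5 = 13,800
Adjusted estimate = 44,624 / 800 = 55.78 → 55.8%.

55.8%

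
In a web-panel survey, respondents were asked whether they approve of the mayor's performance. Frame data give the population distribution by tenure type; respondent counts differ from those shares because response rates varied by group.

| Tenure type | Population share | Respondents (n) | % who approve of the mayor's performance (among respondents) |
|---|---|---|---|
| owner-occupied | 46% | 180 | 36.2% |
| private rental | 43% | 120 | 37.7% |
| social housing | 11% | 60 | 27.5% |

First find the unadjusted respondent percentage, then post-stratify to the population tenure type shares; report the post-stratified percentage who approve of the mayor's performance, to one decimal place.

35.9%

Naive respondent-only estimate (weights = respondent counts):
  (180/360)×36.2 + (120/360)×37.7 + (60/360)×27.5 = 35.25%
Reweighting by population tenure type shares:
  0.46×36.2 + 0.43×37.7 + 0.11×27.5 = 35.888%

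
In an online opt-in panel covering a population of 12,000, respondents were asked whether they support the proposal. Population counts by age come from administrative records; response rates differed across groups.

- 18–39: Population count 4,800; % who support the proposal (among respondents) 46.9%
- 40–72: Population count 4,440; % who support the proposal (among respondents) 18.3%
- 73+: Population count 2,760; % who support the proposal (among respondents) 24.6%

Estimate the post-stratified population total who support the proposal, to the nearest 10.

3,740

Estimated count per cell = population count × respondent percentage:
  18–39: 4,800 × 46.9% = 2251.2
  40–72: 4,440 × 18.3% = 812.52
  73+: 2,760 × 24.6% = 678.96
Estimated total = 3742.68 → 3,740.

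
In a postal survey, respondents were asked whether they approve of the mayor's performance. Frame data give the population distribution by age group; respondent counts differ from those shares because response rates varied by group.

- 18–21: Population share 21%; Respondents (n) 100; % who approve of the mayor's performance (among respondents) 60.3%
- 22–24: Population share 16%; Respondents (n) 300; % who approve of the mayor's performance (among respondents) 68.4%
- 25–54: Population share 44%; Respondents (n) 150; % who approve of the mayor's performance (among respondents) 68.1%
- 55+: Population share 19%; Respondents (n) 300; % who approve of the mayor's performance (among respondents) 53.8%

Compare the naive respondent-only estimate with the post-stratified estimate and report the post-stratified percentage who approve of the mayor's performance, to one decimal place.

Unadjusted (pooled respondent) estimate weights by respondent counts:
  (100/850)×60.3 + (300/850)×68.4 + (150/850)×68.1 + (300/850)×53.8 = 62.2412%
Reweighting by population age group shares:
  0.21×60.3 + 0.16×68.4 + 0.44×68.1 + 0.19×53.8 = 63.793%

63.8%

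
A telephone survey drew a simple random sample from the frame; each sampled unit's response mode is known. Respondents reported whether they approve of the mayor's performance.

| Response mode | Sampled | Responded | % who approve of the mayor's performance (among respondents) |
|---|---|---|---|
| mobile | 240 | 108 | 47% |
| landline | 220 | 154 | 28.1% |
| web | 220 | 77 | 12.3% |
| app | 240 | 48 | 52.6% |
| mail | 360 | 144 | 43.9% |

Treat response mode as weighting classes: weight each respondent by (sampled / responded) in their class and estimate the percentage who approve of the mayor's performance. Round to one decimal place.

Class response rates: mobile 108/240 = 45%, landline 154/220 = 70%, web 77/220 = 35%, app 48/240 = 20%, mail 144/360 = 40%.
Each respondent's weight = sampled/responded in their class; summing within a class gives n_sampled, so:
  mobile: 240 × 47 = 11,280
  landline: 220 × 28.1 = 6182
  web: 220 × 12.3 = 2706
  app: 240 × 52.6 = 12,624
  mail: 360 × 43.9 = 15,804
Adjusted estimate = 48,596 / 1,280 = 37.9656 → 38.0%.

38.0%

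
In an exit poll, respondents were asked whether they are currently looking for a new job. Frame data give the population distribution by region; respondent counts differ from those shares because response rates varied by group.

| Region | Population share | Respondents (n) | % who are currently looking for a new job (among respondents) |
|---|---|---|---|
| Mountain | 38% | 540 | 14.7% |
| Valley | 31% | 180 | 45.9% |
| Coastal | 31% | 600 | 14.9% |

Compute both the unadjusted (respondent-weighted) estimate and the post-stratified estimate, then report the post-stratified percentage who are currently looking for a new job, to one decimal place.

24.4%

Without adjustment, the pooled respondent share is:
  (540/1320)×14.7 + (180/1320)×45.9 + (600/1320)×14.9 = 19.0455%
Reweighting by population region shares:
  0.38×14.7 + 0.31×45.9 + 0.31×14.9 = 24.434%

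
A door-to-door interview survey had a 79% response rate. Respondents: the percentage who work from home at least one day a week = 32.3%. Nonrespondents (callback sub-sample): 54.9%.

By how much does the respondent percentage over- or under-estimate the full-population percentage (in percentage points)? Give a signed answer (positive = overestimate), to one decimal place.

Nonresponse fraction = 1 − 0.79 = 0.21.
Bias = (nonresponse fraction) × (respondent percentage − nonrespondent percentage)
     = 0.21 × (32.3 − 54.9) = 0.21 × -22.6 = -4.746.

-4.7 percentage points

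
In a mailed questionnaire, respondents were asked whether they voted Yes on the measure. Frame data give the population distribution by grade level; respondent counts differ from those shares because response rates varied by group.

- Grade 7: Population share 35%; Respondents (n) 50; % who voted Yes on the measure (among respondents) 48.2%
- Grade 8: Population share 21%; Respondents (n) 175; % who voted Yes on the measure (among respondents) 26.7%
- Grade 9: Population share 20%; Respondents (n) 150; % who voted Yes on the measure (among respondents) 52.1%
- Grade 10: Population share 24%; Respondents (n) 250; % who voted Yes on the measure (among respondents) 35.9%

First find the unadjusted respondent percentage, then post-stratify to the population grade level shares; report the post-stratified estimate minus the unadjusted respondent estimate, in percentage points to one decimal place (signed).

+3.3 percentage points

Naive respondent-only estimate (weights = respondent counts):
  (50/625)×48.2 + (175/625)×26.7 + (150/625)×52.1 + (250/625)×35.9 = 38.196%
Post-stratifying to population shares instead:
  0.35×48.2 + 0.21×26.7 + 0.2×52.1 + 0.24×35.9 = 41.513%
Difference = 41.513 − 38.196 = 3.317 pp.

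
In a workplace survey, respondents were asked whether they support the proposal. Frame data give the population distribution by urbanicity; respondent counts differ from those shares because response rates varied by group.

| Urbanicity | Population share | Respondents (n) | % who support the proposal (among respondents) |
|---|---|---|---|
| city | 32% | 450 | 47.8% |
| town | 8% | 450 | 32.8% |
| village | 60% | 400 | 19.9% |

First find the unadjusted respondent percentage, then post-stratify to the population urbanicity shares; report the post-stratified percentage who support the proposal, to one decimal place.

29.9%

Without adjustment, the pooled respondent share is:
  (450/1300)×47.8 + (450/1300)×32.8 + (400/1300)×19.9 = 34.0231%
Post-stratified estimate weights by population shares:
  0.32×47.8 + 0.08×32.8 + 0.6×19.9 = 29.86%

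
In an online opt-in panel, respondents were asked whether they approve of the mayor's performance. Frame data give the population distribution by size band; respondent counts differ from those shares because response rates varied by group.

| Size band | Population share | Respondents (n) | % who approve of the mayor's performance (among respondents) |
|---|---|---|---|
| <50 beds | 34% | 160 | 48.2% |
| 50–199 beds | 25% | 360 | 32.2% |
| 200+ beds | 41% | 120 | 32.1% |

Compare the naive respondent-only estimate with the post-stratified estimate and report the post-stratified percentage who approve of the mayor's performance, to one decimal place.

37.6%

Naive respondent-only estimate (weights = respondent counts):
  (160/640)×48.2 + (360/640)×32.2 + (120/640)×32.1 = 36.1812%
Post-stratified estimate weights by population shares:
  0.34×48.2 + 0.25×32.2 + 0.41×32.1 = 37.599%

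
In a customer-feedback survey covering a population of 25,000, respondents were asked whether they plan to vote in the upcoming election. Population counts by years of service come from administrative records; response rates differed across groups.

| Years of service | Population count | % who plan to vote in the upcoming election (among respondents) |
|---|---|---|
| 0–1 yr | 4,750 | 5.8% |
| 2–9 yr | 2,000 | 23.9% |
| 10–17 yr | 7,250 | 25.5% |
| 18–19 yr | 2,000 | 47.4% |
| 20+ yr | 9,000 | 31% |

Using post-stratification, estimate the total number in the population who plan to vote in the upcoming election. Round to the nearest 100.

Estimated count per cell = population count × respondent percentage:
  0–1 yr: 4,750 × 5.8% = 275.5
  2–9 yr: 2,000 × 23.9% = 478
  10–17 yr: 7,250 × 25.5% = 1848.75
  18–19 yr: 2,000 × 47.4% = 948
  20+ yr: 9,000 × 31% = 2790
Estimated total = 6340.25 → 6,300.

6,300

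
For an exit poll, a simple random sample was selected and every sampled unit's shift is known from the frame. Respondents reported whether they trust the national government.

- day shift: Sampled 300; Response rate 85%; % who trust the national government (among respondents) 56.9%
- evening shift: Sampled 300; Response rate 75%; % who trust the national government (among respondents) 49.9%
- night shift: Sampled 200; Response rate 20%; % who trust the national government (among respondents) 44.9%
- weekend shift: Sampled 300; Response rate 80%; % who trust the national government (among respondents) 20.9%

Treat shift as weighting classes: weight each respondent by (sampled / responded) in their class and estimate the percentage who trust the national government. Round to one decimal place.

43.0%

Inverse-response-rate weighting restores each class to its sampled count, so class totals weight by n_sampled:
  day shift: 300 × 56.9 = 17,070
  evening shift: 300 × 49.9 = 14,970
  night shift: 200 × 44.9 = 8980
  weekend shift: 300 × 20.9 = 6270
Adjusted estimate = 47,290 / 1,100 = 42.9909 → 43.0%.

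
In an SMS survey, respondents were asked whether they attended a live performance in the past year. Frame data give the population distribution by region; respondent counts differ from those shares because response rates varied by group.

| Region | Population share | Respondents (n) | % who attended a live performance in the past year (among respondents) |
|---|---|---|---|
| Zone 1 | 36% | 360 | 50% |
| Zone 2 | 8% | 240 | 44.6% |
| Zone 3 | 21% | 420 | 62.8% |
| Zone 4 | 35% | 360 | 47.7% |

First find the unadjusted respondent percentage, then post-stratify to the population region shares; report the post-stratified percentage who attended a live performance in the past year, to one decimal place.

51.5%

Without adjustment, the pooled respondent share is:
  (360/1380)×50 + (240/1380)×44.6 + (420/1380)×62.8 + (360/1380)×47.7 = 52.3565%
Reweighting by population region shares:
  0.36×50 + 0.08×44.6 + 0.21×62.8 + 0.35×47.7 = 51.451%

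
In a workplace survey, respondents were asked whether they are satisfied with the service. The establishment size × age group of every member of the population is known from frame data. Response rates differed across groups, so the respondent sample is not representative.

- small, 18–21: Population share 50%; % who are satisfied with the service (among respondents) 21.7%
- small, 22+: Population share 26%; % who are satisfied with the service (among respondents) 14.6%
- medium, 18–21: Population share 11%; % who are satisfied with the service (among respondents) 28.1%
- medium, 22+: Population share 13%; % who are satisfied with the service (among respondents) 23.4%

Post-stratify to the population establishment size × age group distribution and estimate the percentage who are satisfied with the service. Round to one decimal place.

Each cell contributes population-share × respondent value:
  small, 18–21: 0.5 × 21.7 = 10.85
  small, 22+: 0.26 × 14.6 = 3.796
  medium, 18–21: 0.11 × 28.1 = 3.091
  medium, 22+: 0.13 × 23.4 = 3.042
Post-stratified estimate = 20.779 → 20.8%.

20.8%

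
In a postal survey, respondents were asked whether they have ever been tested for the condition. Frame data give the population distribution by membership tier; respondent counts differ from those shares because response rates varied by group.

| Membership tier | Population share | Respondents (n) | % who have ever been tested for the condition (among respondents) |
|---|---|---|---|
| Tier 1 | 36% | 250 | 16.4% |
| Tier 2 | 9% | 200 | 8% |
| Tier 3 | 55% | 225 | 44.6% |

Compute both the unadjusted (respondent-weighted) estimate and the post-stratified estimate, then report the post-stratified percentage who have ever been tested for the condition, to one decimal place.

31.2%

Unadjusted (pooled respondent) estimate weights by respondent counts:
  (250/675)×16.4 + (200/675)×8 + (225/675)×44.6 = 23.3111%
Post-stratifying to population shares instead:
  0.36×16.4 + 0.09×8 + 0.55×44.6 = 31.154%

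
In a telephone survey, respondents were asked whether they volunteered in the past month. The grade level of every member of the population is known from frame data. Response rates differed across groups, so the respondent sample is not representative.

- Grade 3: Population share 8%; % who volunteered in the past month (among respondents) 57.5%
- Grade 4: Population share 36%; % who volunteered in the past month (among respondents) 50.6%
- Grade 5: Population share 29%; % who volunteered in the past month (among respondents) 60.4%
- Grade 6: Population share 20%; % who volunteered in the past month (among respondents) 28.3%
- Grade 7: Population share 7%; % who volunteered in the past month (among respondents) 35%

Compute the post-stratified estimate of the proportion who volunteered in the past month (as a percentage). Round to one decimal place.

Post-stratification weights by population share, not respondent share:
  Grade 3: 0.08 × 57.5 = 4.6
  Grade 4: 0.36 × 50.6 = 18.216
  Grade 5: 0.29 × 60.4 = 17.516
  Grade 6: 0.2 × 28.3 = 5.66
  Grade 7: 0.07 × 35 = 2.45
Post-stratified estimate = 48.442 → 48.4%.

48.4%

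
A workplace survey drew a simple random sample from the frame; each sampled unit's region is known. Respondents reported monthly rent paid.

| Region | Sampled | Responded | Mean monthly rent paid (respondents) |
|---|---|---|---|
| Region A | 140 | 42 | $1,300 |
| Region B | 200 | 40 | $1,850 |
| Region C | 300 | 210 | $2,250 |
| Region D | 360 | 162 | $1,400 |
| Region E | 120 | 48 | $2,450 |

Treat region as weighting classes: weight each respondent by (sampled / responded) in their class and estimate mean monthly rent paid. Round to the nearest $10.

$1,810

Class response rates: Region A 42/140 = 30%, Region B 40/200 = 20%, Region C 210/300 = 70%, Region D 162/360 = 45%, Region E 48/120 = 40%.
Inverse-response-rate weighting restores each class to its sampled count, so class totals weight by n_sampled:
  Region A: 140 × 1300 = 182,000
  Region B: 200 × 1850 = 370,000
  Region C: 300 × 2250 = 675,000
  Region D: 360 × 1400 = 504,000
  Region E: 120 × 2450 = 294,000
Adjusted estimate = 2,025,000 / 1,120 = 1808.04 → $1,810.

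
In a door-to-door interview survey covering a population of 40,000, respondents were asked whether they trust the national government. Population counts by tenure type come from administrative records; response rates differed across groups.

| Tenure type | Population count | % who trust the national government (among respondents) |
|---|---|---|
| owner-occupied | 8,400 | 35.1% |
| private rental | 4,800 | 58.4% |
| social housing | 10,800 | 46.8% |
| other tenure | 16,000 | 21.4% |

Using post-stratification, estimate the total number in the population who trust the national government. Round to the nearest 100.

14,200

Each cell contributes its population count × the respondent rate:
  owner-occupied: 8,400 × 35.1% = 2948.4
  private rental: 4,800 × 58.4% = 2803.2
  social housing: 10,800 × 46.8% = 5054.4
  other tenure: 16,000 × 21.4% = 3424
Estimated total = 14,230 → 14,200.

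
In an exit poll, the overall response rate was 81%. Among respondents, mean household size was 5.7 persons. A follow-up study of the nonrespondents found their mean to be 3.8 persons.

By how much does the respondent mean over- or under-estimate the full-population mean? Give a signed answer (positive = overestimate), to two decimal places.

+0.36

Nonresponse fraction = 1 − 0.81 = 0.19.
Bias = (nonresponse fraction) × (respondent mean − nonrespondent mean)
     = 0.19 × (5.7 − 3.8) = 0.19 × 1.9 = 0.361.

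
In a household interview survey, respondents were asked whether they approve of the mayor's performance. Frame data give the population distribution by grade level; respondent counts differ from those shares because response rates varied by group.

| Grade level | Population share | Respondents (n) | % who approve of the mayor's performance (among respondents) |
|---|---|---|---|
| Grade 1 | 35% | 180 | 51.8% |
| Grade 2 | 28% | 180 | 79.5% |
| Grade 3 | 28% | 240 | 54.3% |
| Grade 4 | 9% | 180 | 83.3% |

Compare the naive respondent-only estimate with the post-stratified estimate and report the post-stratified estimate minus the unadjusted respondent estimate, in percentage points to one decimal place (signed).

Without adjustment, the pooled respondent share is:
  (180/780)×51.8 + (180/780)×79.5 + (240/780)×54.3 + (180/780)×83.3 = 66.2308%
Post-stratified estimate weights by population shares:
  0.35×51.8 + 0.28×79.5 + 0.28×54.3 + 0.09×83.3 = 63.091%
Difference = 63.091 − 66.2308 = -3.1398 pp.

-3.1 percentage points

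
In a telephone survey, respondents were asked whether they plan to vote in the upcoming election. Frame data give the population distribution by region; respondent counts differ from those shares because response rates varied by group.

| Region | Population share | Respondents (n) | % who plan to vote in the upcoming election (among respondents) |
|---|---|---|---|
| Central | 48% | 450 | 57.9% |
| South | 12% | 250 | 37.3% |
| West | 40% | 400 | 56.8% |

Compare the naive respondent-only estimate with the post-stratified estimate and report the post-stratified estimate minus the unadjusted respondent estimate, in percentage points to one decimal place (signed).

Naive respondent-only estimate (weights = respondent counts):
  (450/1100)×57.9 + (250/1100)×37.3 + (400/1100)×56.8 = 52.8182%
Post-stratifying to population shares instead:
  0.48×57.9 + 0.12×37.3 + 0.4×56.8 = 54.988%
Difference = 54.988 − 52.8182 = 2.1698 pp.

+2.2 percentage points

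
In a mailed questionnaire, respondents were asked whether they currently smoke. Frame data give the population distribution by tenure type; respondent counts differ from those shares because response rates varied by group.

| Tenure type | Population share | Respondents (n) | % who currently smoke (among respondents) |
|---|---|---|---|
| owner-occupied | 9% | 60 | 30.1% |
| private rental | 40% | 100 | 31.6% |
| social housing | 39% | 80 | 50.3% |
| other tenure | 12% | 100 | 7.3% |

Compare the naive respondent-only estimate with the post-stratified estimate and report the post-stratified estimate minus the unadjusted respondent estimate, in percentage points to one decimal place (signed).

Without adjustment, the pooled respondent share is:
  (60/340)×30.1 + (100/340)×31.6 + (80/340)×50.3 + (100/340)×7.3 = 28.5882%
Reweighting by population tenure type shares:
  0.09×30.1 + 0.4×31.6 + 0.39×50.3 + 0.12×7.3 = 35.842%
Difference = 35.842 − 28.5882 = 7.2538 pp.

+7.3 percentage points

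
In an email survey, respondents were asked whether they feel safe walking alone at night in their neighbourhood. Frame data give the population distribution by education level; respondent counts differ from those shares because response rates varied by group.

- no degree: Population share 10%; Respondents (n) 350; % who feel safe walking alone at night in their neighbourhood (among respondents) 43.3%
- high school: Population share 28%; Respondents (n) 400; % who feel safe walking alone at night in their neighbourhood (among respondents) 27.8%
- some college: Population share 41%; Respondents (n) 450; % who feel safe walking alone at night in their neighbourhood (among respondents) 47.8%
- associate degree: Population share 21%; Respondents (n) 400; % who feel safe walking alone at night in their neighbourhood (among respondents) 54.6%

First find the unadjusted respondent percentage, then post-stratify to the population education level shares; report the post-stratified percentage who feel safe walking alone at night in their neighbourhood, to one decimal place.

Naive respondent-only estimate (weights = respondent counts):
  (350/1600)×43.3 + (400/1600)×27.8 + (450/1600)×47.8 + (400/1600)×54.6 = 43.5156%
Post-stratifying to population shares instead:
  0.1×43.3 + 0.28×27.8 + 0.41×47.8 + 0.21×54.6 = 43.178%

43.2%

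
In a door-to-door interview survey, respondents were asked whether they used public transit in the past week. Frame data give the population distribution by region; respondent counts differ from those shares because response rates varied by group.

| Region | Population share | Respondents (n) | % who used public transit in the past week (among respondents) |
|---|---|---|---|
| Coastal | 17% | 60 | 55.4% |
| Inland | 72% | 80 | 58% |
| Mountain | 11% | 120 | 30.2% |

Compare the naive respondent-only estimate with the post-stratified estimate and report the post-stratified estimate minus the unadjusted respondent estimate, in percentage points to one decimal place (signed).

Naive respondent-only estimate (weights = respondent counts):
  (60/260)×55.4 + (80/260)×58 + (120/260)×30.2 = 44.5692%
Reweighting by population region shares:
  0.17×55.4 + 0.72×58 + 0.11×30.2 = 54.5%
Difference = 54.5 − 44.5692 = 9.9308 pp.

+9.9 percentage points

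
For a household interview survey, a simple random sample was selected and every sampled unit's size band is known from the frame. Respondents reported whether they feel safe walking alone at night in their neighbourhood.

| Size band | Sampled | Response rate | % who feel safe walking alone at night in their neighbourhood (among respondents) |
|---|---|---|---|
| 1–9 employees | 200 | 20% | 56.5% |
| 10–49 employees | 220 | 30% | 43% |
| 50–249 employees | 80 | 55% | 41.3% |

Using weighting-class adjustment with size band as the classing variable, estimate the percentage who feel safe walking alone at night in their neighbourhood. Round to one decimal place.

With weight = n_sampled/n_responded per class, the weighted class total is n_sampled:
  1–9 employees: 200 × 56.5 = 11,300
  10–49 employees: 220 × 43 = 9460
  50–249 employees: 80 × 41.3 = 3304
Adjusted estimate = 24,064 / 500 = 48.128 → 48.1%.

48.1%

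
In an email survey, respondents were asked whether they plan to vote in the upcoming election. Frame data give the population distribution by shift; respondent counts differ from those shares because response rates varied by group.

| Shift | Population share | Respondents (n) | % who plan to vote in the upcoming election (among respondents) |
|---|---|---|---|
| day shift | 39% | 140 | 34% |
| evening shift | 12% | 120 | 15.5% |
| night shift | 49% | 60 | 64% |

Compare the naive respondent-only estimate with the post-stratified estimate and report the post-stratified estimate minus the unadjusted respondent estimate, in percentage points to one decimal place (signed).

+13.8 percentage points

Naive respondent-only estimate (weights = respondent counts):
  (140/320)×34 + (120/320)×15.5 + (60/320)×64 = 32.6875%
Post-stratifying to population shares instead:
  0.39×34 + 0.12×15.5 + 0.49×64 = 46.48%
Difference = 46.48 − 32.6875 = 13.7925 pp.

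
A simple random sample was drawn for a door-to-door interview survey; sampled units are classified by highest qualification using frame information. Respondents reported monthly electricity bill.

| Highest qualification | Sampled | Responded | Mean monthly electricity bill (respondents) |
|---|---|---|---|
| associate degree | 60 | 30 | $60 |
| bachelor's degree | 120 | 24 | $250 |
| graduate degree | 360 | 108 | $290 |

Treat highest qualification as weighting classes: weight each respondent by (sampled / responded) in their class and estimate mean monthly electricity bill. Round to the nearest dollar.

Response rates by class: associate degree 30/60 = 50%, bachelor's degree 24/120 = 20%, graduate degree 108/360 = 30%.
Weighting each respondent by the inverse class response rate inflates each class back to its sampled size, so the class weight is n_sampled:
  associate degree: 60 × 60 = 3600
  bachelor's degree: 120 × 250 = 30,000
  graduate degree: 360 × 290 = 104,400
Adjusted estimate = 138,000 / 540 = 255.556 → $256.

$256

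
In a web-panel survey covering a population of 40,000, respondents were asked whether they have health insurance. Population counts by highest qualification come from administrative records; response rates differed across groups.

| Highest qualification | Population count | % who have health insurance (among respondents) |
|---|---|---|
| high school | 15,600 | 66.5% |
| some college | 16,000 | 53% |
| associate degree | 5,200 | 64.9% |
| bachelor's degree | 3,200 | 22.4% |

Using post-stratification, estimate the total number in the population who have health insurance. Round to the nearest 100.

Estimated count per cell = population count × respondent percentage:
  high school: 15,600 × 66.5% = 10,374
  some college: 16,000 × 53% = 8480
  associate degree: 5,200 × 64.9% = 3374.8
  bachelor's degree: 3,200 × 22.4% = 716.8
Estimated total = 22945.6 → 22,900.

22,900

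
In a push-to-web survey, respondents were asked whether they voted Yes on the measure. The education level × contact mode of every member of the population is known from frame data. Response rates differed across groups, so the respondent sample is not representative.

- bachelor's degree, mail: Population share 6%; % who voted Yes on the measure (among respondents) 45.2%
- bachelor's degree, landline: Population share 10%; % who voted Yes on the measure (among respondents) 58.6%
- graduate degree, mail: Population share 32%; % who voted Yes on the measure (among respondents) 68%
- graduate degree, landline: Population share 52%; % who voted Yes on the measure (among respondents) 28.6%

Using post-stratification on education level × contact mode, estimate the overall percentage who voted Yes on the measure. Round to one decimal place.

45.2%

Weight each group's respondent value by its population share:
  bachelor's degree, mail: 0.06 × 45.2 = 2.712
  bachelor's degree, landline: 0.1 × 58.6 = 5.86
  graduate degree, mail: 0.32 × 68 = 21.76
  graduate degree, landline: 0.52 × 28.6 = 14.872
Post-stratified estimate = 45.204 → 45.2%.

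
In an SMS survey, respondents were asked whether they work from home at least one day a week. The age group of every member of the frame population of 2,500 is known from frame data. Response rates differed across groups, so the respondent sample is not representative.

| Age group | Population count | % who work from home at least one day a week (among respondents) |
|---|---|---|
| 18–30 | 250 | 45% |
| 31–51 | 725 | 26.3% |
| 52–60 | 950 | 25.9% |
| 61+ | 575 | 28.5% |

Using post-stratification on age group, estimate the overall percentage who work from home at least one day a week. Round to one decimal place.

Weight each group's respondent value by its population share:
  18–30: (250/2,500) × 45 = 4.5
  31–51: (725/2,500) × 26.3 = 7.627
  52–60: (950/2,500) × 25.9 = 9.842
  61+: (575/2,500) × 28.5 = 6.555
Post-stratified estimate = 28.524 → 28.5%.

28.5%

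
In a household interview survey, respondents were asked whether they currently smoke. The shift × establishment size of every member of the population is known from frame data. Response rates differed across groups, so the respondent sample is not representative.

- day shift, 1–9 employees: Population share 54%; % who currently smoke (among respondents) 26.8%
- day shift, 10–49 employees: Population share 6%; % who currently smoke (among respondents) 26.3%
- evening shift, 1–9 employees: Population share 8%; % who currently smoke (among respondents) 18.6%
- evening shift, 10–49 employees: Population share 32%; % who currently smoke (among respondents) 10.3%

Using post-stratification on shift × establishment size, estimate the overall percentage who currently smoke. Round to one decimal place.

20.8%

Reweight to the known shift × establishment size distribution:
  day shift, 1–9 employees: 0.54 × 26.8 = 14.472
  day shift, 10–49 employees: 0.06 × 26.3 = 1.578
  evening shift, 1–9 employees: 0.08 × 18.6 = 1.488
  evening shift, 10–49 employees: 0.32 × 10.3 = 3.296
Post-stratified estimate = 20.834 → 20.8%.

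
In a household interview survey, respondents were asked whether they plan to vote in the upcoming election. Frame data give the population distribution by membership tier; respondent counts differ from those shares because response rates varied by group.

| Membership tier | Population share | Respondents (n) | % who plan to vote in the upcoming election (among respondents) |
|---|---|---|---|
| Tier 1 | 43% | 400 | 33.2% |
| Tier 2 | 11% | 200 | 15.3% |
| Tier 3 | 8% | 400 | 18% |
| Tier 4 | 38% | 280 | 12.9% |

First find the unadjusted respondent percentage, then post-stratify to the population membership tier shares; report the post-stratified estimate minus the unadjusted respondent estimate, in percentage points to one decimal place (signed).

Without adjustment, the pooled respondent share is:
  (400/1280)×33.2 + (200/1280)×15.3 + (400/1280)×18 + (280/1280)×12.9 = 21.2125%
Post-stratified estimate weights by population shares:
  0.43×33.2 + 0.11×15.3 + 0.08×18 + 0.38×12.9 = 22.301%
Difference = 22.301 − 21.2125 = 1.0885 pp.

+1.1 percentage points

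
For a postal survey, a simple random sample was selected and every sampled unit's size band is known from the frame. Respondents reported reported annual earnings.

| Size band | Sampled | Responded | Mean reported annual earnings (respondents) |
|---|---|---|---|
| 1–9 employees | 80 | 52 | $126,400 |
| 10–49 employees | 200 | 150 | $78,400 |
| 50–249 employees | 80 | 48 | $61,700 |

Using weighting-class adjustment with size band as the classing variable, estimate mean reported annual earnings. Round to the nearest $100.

$85,400

Class response rates: 1–9 employees 52/80 = 65%, 10–49 employees 150/200 = 75%, 50–249 employees 48/80 = 60%.
With weight = n_sampled/n_responded per class, the weighted class total is n_sampled:
  1–9 employees: 80 × 126,400 = 10,112,000
  10–49 employees: 200 × 78,400 = 15,680,000
  50–249 employees: 80 × 61,700 = 4,936,000
Adjusted estimate = 30,728,000 / 360 = 85355.6 → $85,400.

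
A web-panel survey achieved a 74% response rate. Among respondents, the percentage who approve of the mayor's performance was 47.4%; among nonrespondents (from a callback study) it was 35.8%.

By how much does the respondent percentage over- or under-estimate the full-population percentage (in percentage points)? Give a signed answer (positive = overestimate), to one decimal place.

+3.0 percentage points

Nonresponse fraction = 1 − 0.74 = 0.26.
Bias = (nonresponse fraction) × (respondent percentage − nonrespondent percentage)
     = 0.26 × (47.4 − 35.8) = 0.26 × 11.6 = 3.016.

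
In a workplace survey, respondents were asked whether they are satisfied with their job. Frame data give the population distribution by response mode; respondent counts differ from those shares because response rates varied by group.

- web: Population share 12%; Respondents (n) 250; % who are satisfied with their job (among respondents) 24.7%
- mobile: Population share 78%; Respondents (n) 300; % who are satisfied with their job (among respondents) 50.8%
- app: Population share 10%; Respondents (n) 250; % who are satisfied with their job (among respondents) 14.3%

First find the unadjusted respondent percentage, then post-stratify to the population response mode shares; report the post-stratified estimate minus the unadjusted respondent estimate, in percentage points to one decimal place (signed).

Without adjustment, the pooled respondent share is:
  (250/800)×24.7 + (300/800)×50.8 + (250/800)×14.3 = 31.2375%
Post-stratified estimate weights by population shares:
  0.12×24.7 + 0.78×50.8 + 0.1×14.3 = 44.018%
Difference = 44.018 − 31.2375 = 12.7805 pp.

+12.8 percentage points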